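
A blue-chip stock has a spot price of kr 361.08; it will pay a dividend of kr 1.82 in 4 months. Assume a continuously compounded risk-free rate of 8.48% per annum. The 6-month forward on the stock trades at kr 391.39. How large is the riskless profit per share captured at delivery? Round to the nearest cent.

kr 16.52 per share

PV(dividends) I = 1.82·e^(−0.0848·4/12) = 1.7693
Fair forward F* = (S − I)·e^(rT) = (361.08 − 1.7693)·e^0.042400 = 359.3107 × 1.043312 = 374.8732
Market kr 391.39 > fair 374.8732: forward overpriced → cash-and-carry (borrow at r, buy the stock and collect the dividends, short the forward).
Profit at T = |F_mkt − F*| = |391.39 − 374.8732| = kr 16.52 per share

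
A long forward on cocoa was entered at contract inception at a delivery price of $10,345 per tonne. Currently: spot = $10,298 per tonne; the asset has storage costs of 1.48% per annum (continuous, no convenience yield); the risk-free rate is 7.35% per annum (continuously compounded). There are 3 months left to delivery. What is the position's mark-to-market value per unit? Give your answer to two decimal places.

$179.53 per tonne

Current fair forward for the remaining 3 months: F = S·e^((r + u)·T), (r + u) = 0.0735 + 0.0148 = 0.0883
F = 10298 · e^(0.0883 × 3/12) = 10298 × 1.02232046 = 10527.8561
Value of long forward = (F − K)·e^(−rT) = (10527.8561 − 10345) · e^(−0.0735·3/12)
= 182.8561 × 0.98179279 = 179.53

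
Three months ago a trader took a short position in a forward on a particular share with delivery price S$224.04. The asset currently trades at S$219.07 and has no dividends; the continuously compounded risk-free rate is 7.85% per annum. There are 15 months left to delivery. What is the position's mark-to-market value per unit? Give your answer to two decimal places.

Current fair forward for the remaining 15 months: F = S·e^(r·T), r = 0.0785
F = 219.07 · e^(0.0785 × 15/12) = 219.07 × 1.103101 = 241.6563
Value of long forward = (F − K)·e^(−rT) = (241.6563 − 224.04) · e^(−0.0785·15/12)
= 17.6163 × 0.906536 = 15.97
Short position value = −(long value) = -S$15.97

-S$15.97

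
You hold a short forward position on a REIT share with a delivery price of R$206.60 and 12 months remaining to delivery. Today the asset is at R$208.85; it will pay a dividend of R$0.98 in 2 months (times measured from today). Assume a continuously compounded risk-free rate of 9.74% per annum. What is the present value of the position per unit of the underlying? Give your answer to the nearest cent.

-R$20.46

PV(remaining dividends) I = 0.98·e^(−0.0974·2/12) = 0.9642
Current forward F = (S − I)·e^(rT) = (208.85 − 0.9642)·e^(0.0974·12/12) = 207.8858 × 1.102301 = 229.1527
Value (long) = (F − K)·e^(−rT) = (229.1527 − 206.60) × 0.907193 = 20.4597
Short position value = −(long value) = -R$20.46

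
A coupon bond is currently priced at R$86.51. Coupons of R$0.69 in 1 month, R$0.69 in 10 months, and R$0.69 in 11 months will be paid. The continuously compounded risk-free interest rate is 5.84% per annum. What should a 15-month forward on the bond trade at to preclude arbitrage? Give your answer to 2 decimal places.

R$90.91

PV(coupons) I = 0.69·e^(−0.0584·1/12) + 0.69·e^(−0.0584·10/12) + 0.69·e^(−0.0584·11/12)
I = 0.6867 + 0.6572 + 0.6540 = 1.9979
F = (S − I)·e^(rT) = (86.51 − 1.9979) · e^(0.0584·15/12)
= 84.5121 · e^0.073000 = 84.5121 × 1.075731 = R$90.91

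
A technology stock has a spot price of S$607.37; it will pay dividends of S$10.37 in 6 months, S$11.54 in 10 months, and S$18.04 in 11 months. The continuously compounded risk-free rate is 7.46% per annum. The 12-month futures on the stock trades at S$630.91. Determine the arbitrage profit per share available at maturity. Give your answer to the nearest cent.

PV(dividends) I = 10.37·e^(−0.0746·6/12) + 11.54·e^(−0.0746·10/12) + 18.04·e^(−0.0746·11/12) = 37.6824
Fair futures F* = (S − I)·e^(rT) = (607.37 − 37.6824)·e^0.074600 = 569.6876 × 1.077453 = 613.8116
Market S$630.91 > fair 613.8116: forward overpriced → cash-and-carry (borrow at r, buy the stock and collect the dividends, short the forward).
Profit at T = |F_mkt − F*| = |630.91 − 613.8116| = S$17.10 per share

S$17.10 per share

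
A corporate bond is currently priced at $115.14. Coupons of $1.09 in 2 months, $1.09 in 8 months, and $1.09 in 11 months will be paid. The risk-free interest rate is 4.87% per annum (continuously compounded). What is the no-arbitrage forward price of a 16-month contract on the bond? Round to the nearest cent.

PV(coupons) I = 1.09·e^(−0.0487·2/12) + 1.09·e^(−0.0487·8/12) + 1.09·e^(−0.0487·11/12)
I = 1.0812 + 1.0552 + 1.0424 = 3.1788
F = (S − I)·e^(rT) = (115.14 − 3.1788) · e^(0.0487·16/12)
= 111.9612 · e^0.064933 = 111.9612 × 1.067088 = $119.47

$119.47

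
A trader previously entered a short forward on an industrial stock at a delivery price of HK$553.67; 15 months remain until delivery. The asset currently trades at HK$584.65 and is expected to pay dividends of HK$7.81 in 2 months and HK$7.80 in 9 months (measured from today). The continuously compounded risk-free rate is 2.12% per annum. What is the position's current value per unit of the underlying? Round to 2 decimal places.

-HK$30.00

PV(remaining dividends) I = 7.81·e^(−0.0212·2/12) + 7.80·e^(−0.0212·9/12) = 15.4594
Current forward F = (S − I)·e^(rT) = (584.65 − 15.4594)·e^(0.0212·15/12) = 569.1906 × 1.026854 = 584.4756
Value (long) = (F − K)·e^(−rT) = (584.4756 − 553.67) × 0.973848 = 30.0000
Short position value = −(long value) = -HK$30.00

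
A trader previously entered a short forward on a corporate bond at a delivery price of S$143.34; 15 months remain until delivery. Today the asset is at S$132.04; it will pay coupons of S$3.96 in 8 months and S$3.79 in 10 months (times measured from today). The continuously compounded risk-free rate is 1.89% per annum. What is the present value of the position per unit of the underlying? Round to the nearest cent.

PV(remaining coupons) I = 3.96·e^(−0.0189·8/12) + 3.79·e^(−0.0189·10/12) = 7.6412
Current forward F = (S − I)·e^(rT) = (132.04 − 7.6412)·e^(0.0189·15/12) = 124.3988 × 1.023906 = 127.3727
Value (long) = (F − K)·e^(−rT) = (127.3727 − 143.34) × 0.976652 = -15.5945
Short position value = −(long value) = S$15.59

S$15.59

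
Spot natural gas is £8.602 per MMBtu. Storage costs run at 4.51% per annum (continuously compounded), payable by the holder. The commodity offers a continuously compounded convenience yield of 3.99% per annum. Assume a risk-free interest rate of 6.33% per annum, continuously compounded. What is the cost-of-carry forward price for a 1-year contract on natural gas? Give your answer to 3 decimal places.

Net carry = r + u − y = 0.0633 + 0.0451 − 0.0399 = 0.0685
F = S·e^((r+u−y)T) = 8.602 · e^(0.0685 × 1) = 8.602 · e^0.068500
= 8.602 × 1.070901 = £9.212 per MMBtu

£9.212 per MMBtu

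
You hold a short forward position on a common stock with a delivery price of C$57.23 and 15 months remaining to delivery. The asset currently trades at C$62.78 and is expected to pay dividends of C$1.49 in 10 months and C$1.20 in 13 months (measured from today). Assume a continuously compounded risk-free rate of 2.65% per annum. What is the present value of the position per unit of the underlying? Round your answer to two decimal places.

-C$4.79

PV(remaining dividends) I = 1.49·e^(−0.0265·10/12) + 1.20·e^(−0.0265·13/12) = 2.6235
Current forward F = (S − I)·e^(rT) = (62.78 − 2.6235)·e^(0.0265·15/12) = 60.1565 × 1.033680 = 62.1826
Value (long) = (F − K)·e^(−rT) = (62.1826 − 57.23) × 0.967418 = 4.7912
Short position value = −(long value) = -C$4.79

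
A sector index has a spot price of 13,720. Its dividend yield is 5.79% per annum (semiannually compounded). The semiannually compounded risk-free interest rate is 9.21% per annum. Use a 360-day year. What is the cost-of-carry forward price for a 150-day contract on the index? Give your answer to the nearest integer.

13,910

F = S · (1+r/2)^(2T) / (1+q/2)^(2T)
= 13720 × 1.038230 / 1.024067 = 13720 × 1.013830
F = 13,910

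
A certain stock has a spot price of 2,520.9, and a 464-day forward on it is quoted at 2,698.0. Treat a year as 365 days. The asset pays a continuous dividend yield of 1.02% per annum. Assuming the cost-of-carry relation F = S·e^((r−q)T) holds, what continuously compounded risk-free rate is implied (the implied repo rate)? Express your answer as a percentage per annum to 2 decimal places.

6.36%

From F = S·e^((r−q)T): (r − q) = ln(F/S)/T
ln(2698.0/2520.9) = ln(1.070253) = 0.067895
(r − q) = 0.067895 / (464/365) = 0.053409
r = ln(F/S)/T + q = 0.053409 + 0.0102 = 0.063609
r = 6.36%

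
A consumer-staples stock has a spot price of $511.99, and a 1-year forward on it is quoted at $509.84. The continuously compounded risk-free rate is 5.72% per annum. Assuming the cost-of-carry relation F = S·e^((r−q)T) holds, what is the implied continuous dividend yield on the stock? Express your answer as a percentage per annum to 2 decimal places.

6.14%

From F = S·e^((r−q)T): (r − q) = ln(F/S)/T
ln(509.84/511.99) = ln(0.995801) = -0.004208
(r − q) = -0.004208 / (1) = -0.004208
q = r − ln(F/S)/T = 0.0572 + 0.004208 = 0.061408
q = 6.14%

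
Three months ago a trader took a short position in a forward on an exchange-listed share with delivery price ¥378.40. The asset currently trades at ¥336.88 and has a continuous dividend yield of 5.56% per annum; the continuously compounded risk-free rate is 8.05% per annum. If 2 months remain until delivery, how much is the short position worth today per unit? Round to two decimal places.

¥39.58

Current fair forward for the remaining 2 months: F = S·e^((r − q)·T), (r − q) = 0.0805 − 0.0556 = 0.0249
F = 336.88 · e^(0.0249 × 2/12) = 336.88 × 1.004159 = 338.2811
Value of long forward = (F − K)·e^(−rT) = (338.2811 − 378.40) · e^(−0.0805·2/12)
= -40.1189 × 0.986673 = -39.58
Short position value = −(long value) = ¥39.58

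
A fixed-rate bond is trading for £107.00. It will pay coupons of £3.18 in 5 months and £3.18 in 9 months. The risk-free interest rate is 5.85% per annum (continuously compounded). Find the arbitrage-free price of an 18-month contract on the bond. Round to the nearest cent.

PV(coupons) I = 3.18·e^(−0.0585·5/12) + 3.18·e^(−0.0585·9/12)
I = 3.1034 + 3.0435 = 6.1469
F = (S − I)·e^(rT) = (107.00 − 6.1469) · e^(0.0585·18/12)
= 100.8531 · e^0.087750 = 100.8531 × 1.091715 = £110.10

£110.10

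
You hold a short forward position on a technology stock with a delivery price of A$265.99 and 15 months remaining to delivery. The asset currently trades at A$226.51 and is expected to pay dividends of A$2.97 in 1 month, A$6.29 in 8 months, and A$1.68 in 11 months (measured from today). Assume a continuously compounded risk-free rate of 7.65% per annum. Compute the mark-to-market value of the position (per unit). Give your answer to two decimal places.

A$25.72

PV(remaining dividends) I = 2.97·e^(−0.0765·1/12) + 6.29·e^(−0.0765·8/12) + 1.68·e^(−0.0765·11/12) = 10.4946
Current forward F = (S − I)·e^(rT) = (226.51 − 10.4946)·e^(0.0765·15/12) = 216.0154 × 1.100346 = 237.6917
Value (long) = (F − K)·e^(−rT) = (237.6917 − 265.99) × 0.908805 = -25.7176
Short position value = −(long value) = A$25.72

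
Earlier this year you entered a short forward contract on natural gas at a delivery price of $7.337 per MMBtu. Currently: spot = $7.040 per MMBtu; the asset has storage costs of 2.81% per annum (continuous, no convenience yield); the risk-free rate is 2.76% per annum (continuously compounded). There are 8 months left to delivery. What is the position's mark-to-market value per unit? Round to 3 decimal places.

$0.030 per MMBtu

Current fair forward for the remaining 8 months: F = S·e^((r + u)·T), (r + u) = 0.0276 + 0.0281 = 0.0557
F = 7.040 · e^(0.0557 × 8/12) = 7.040 × 1.037831 = 7.3063
Value of long forward = (F − K)·e^(−rT) = (7.3063 − 7.337) · e^(−0.0276·8/12)
= -0.0307 × 0.981768 = -0.030
Short position value = −(long value) = $0.030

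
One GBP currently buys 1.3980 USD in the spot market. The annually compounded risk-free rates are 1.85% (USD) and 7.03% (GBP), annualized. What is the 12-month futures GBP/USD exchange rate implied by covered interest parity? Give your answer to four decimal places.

By covered interest parity, F = S · (1+r_USD)^T / (1+r_GBP)^T
= 1.3980 × 1.018500 / 1.070300 = 1.3980 × 0.951602
F = 1.3303 USD per GBP

1.3303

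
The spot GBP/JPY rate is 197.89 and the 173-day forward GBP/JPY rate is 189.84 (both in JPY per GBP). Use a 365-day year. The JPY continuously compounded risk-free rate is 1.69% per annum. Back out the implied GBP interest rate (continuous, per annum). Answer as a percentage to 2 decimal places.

10.45%

F = S·e^((r_JPY − r_GBP)T) ⇒ r_GBP = r_JPY − ln(F/S)/T
ln(189.84/197.89) = -0.041530; /(173/365) = -0.087621
r_GBP = 0.0169 + 0.087621 = 0.104521
r_GBP = 10.45%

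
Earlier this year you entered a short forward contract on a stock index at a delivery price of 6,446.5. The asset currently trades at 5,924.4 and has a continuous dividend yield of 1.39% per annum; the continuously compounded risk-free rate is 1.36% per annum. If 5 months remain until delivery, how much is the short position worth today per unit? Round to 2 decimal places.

Current fair forward for the remaining 5 months: F = S·e^((r − q)·T), (r − q) = 0.0136 − 0.0139 = -0.0003
F = 5924.4 · e^(-0.0003 × 5/12) = 5924.4 × 0.99987501 = 5923.6595
Value of long forward = (F − K)·e^(−rT) = (5923.6595 − 6446.5) · e^(−0.0136·5/12)
= -522.8405 × 0.99434936 = -519.89
Short position value = −(long value) = 519.89

519.89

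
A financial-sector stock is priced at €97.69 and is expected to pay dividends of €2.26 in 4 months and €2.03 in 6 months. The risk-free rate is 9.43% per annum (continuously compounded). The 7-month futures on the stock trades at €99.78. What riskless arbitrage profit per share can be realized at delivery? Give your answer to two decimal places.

PV(dividends) I = 2.26·e^(−0.0943·4/12) + 2.03·e^(−0.0943·6/12) = 4.1266
Fair futures F* = (S − I)·e^(rT) = (97.69 − 4.1266)·e^0.055008 = 93.5634 × 1.056549 = 98.8543
Market €99.78 > fair 98.8543: forward overpriced → cash-and-carry (borrow at r, buy the stock and collect the dividends, short the forward).
Profit at T = |F_mkt − F*| = |99.78 − 98.8543| = €0.93 per share

€0.93 per share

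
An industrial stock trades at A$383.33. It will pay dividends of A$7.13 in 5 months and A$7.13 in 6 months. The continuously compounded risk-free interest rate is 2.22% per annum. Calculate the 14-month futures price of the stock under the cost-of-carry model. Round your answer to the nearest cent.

A$378.90

PV(dividends) I = 7.13·e^(−0.0222·5/12) + 7.13·e^(−0.0222·6/12)
I = 7.0644 + 7.0513 = 14.1157
F = (S − I)·e^(rT) = (383.33 − 14.1157) · e^(0.0222·14/12)
= 369.2143 · e^0.025900 = 369.2143 × 1.026238 = A$378.90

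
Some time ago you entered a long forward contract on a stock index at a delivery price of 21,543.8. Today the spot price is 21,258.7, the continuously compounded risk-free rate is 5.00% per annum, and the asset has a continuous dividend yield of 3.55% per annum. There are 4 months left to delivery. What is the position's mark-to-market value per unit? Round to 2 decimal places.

Current fair forward for the remaining 4 months: F = S·e^((r − q)·T), (r − q) = 0.0500 − 0.0355 = 0.0145
F = 21258.7 · e^(0.0145 × 4/12) = 21258.7 × 1.00484503 = 21361.6990
Value of long forward = (F − K)·e^(−rT) = (21361.6990 − 21543.8) · e^(−0.0500·4/12)
= -182.1010 × 0.98347145 = -179.09

-179.09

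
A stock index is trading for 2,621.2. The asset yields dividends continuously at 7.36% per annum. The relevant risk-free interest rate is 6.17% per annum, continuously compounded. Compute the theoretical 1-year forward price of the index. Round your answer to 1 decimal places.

2,590.2

F = S·e^((r − q)T) = 2621.2 · e^((0.0617 − 0.0736) × 1)
= 2621.2 · e^-0.011900 = 2621.2 × 0.988171
F = 2,590.2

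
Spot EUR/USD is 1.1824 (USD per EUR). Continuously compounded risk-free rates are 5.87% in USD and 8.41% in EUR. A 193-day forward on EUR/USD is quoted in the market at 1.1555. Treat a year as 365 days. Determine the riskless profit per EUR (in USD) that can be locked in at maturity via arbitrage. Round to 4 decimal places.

Fair forward: F* = S·e^(carry·T), with carry = (r_USD − r_EUR) = 0.0587 − 0.0841 = -0.0254
F* = 1.1824 · e^(-0.0254 × 193/365) = 1.1824 · e^-0.013431 = 1.1824 × 0.986659 = 1.1666
Market 1.1555 < fair 1.1666: forward underpriced → reverse cash-and-carry (short spot, go long the forward).
At maturity, profit = |F_mkt − F*| = |1.1555 − 1.1666| = 0.0111 per EUR (in USD)

0.0111 per EUR (in USD)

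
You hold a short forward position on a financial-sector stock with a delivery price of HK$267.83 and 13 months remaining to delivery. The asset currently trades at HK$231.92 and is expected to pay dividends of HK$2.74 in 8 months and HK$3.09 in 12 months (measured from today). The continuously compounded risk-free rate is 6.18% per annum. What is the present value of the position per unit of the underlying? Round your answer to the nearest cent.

PV(remaining dividends) I = 2.74·e^(−0.0618·8/12) + 3.09·e^(−0.0618·12/12) = 5.5342
Current forward F = (S − I)·e^(rT) = (231.92 − 5.5342)·e^(0.0618·13/12) = 226.3858 × 1.069242 = 242.0612
Value (long) = (F − K)·e^(−rT) = (242.0612 − 267.83) × 0.935242 = -24.1001
Short position value = −(long value) = HK$24.10

HK$24.10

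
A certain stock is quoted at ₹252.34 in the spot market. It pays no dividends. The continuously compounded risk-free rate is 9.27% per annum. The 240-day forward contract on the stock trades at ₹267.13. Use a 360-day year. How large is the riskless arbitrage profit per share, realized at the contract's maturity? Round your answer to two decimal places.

₹1.30 per share

Fair forward: F* = S·e^(carry·T), with carry = r = 0.0927
F* = 252.34 · e^(0.0927 × 240/360) = 252.34 · e^0.061800 = 252.34 × 1.063750 = ₹268.4267
Market ₹267.13 < fair ₹268.4267: forward underpriced → reverse cash-and-carry (short spot, go long the forward).
At maturity, profit = |F_mkt − F*| = |267.13 − 268.4267| = ₹1.30 per share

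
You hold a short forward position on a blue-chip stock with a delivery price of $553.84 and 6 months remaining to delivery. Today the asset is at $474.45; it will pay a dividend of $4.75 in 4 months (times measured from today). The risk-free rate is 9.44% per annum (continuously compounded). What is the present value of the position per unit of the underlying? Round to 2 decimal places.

$58.46

PV(remaining dividends) I = 4.75·e^(−0.0944·4/12) = 4.6029
Current forward F = (S − I)·e^(rT) = (474.45 − 4.6029)·e^(0.0944·6/12) = 469.8471 × 1.048332 = 492.5558
Value (long) = (F − K)·e^(−rT) = (492.5558 − 553.84) × 0.953897 = -58.4588
Short position value = −(long value) = $58.46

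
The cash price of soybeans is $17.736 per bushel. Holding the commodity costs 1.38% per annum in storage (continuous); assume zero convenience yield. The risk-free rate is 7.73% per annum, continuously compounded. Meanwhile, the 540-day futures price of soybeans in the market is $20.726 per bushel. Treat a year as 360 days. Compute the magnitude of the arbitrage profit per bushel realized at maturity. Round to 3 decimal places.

$0.393 per bushel

Fair futures: F* = S·e^(carry·T), with carry = (r + u) = 0.0773 + 0.0138 = 0.0911
F* = 17.736 · e^(0.0911 × 540/360) = 17.736 · e^0.136650 = 17.736 × 1.146427 = $20.3330
Market $20.726 > fair $20.3330: forward overpriced → cash-and-carry (buy spot, short the forward).
At maturity, profit = |F_mkt − F*| = |20.726 − 20.3330| = $0.393 per bushel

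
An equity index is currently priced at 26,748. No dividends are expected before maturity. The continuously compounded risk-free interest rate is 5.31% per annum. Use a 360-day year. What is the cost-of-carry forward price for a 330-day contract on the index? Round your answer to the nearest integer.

F = S·e^(rT) = 26748 · e^(0.0531 × 330/360)
= 26748 · e^0.048675 = 26748 × 1.049879
F = 28,082

28,082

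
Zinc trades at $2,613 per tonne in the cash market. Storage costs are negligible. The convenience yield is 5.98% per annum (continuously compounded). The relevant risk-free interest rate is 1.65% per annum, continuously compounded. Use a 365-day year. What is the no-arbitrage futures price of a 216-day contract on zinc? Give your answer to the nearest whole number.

Net carry = r + u − y = 0.0165 + 0.0000 − 0.0598 = -0.0433
F = S·e^((r+u−y)T) = 2613 · e^(-0.0433 × 216/365) = 2613 · e^-0.025624
= 2613 × 0.974702 = $2,547 per tonne

$2,547 per tonne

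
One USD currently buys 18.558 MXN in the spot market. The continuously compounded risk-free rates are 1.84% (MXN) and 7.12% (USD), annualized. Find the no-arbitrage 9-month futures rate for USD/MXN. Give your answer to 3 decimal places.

F = S·e^((r_MXN − r_USD)T) = 18.558 · e^((0.0184 − 0.0712) × 9/12)
= 18.558 · e^-0.039600 = 18.558 × 0.961174
F = 17.837 MXN per USD

17.837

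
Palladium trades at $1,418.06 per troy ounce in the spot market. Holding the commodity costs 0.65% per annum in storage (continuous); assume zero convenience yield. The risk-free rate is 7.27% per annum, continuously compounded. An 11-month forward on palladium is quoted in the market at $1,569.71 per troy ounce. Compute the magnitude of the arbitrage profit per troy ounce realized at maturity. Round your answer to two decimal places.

$44.87 per troy ounce

Fair forward: F* = S·e^(carry·T), with carry = (r + u) = 0.0727 + 0.0065 = 0.0792
F* = 1418.06 · e^(0.0792 × 11/12) = 1418.06 · e^0.07260000 = 1418.06 × 1.07530033 = $1524.8404
Market $1569.71 > fair $1524.8404: forward overpriced → cash-and-carry (buy spot, short the forward).
At maturity, profit = |F_mkt − F*| = |1569.71 − 1524.8404| = $44.87 per troy ounce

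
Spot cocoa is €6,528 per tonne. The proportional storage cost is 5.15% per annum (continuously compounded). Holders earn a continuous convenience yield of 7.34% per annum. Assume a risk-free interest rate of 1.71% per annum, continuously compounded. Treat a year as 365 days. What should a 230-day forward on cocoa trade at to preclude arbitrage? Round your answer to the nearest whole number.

€6,508 per tonne

Net carry = r + u − y = 0.0171 + 0.0515 − 0.0734 = -0.0048
F = S·e^((r+u−y)T) = 6528 · e^(-0.0048 × 230/365) = 6528 · e^-0.003025
= 6528 × 0.996980 = €6,508 per tonne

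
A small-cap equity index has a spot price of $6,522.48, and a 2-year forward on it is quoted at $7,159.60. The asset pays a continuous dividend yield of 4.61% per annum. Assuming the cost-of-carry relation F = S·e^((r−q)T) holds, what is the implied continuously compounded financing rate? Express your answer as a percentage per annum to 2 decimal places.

9.27%

From F = S·e^((r−q)T): (r − q) = ln(F/S)/T
ln(7159.60/6522.48) = ln(1.097681) = 0.093200
(r − q) = 0.093200 / (2) = 0.046600
r = ln(F/S)/T + q = 0.046600 + 0.0461 = 0.092700
r = 9.27%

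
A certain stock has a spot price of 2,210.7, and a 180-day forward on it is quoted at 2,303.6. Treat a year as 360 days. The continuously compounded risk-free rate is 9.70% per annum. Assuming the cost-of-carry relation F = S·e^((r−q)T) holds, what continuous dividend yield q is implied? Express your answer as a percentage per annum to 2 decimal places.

From F = S·e^((r−q)T): (r − q) = ln(F/S)/T
ln(2303.6/2210.7) = ln(1.042023) = 0.041164
(r − q) = 0.041164 / (180/360) = 0.082328
q = r − ln(F/S)/T = 0.0970 − 0.082328 = 0.014672
q = 1.47%

1.47%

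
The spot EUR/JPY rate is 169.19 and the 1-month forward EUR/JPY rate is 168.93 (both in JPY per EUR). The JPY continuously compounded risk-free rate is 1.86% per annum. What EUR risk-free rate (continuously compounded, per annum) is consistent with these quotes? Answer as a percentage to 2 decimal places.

3.71%

F = S·e^((r_JPY − r_EUR)T) ⇒ r_EUR = r_JPY − ln(F/S)/T
ln(168.93/169.19) = -0.001538; /(1/12) = -0.018456
r_EUR = 0.0186 + 0.018456 = 0.037056
r_EUR = 3.71%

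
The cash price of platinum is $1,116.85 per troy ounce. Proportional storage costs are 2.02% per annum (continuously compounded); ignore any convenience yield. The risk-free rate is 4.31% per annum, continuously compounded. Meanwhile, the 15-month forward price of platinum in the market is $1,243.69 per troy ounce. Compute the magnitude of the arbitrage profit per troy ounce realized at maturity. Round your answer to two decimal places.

Fair forward: F* = S·e^(carry·T), with carry = (r + u) = 0.0431 + 0.0202 = 0.0633
F* = 1116.85 · e^(0.0633 × 15/12) = 1116.85 · e^0.07912500 = 1116.85 × 1.08233961 = $1208.8110
Market $1243.69 > fair $1208.8110: forward overpriced → cash-and-carry (buy spot, short the forward).
At maturity, profit = |F_mkt − F*| = |1243.69 − 1208.8110| = $34.88 per troy ounce

$34.88 per troy ounce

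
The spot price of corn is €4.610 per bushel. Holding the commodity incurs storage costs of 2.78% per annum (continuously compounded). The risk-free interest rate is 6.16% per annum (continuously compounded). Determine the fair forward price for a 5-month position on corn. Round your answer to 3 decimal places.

€4.785 per bushel

Net carry = r + u − y = 0.0616 + 0.0278 − 0.0000 = 0.0894
F = S·e^((r+u−y)T) = 4.610 · e^(0.0894 × 5/12) = 4.610 · e^0.037250
= 4.610 × 1.037952 = €4.785 per bushel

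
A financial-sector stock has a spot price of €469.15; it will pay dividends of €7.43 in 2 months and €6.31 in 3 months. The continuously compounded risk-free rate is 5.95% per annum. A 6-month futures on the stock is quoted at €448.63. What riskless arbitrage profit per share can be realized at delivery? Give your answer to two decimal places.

PV(dividends) I = 7.43·e^(−0.0595·2/12) + 6.31·e^(−0.0595·3/12) = 13.5735
Fair futures F* = (S − I)·e^(rT) = (469.15 − 13.5735)·e^0.029750 = 455.5765 × 1.030197 = 469.3335
Market €448.63 < fair 469.3335: forward underpriced → reverse cash-and-carry (short the stock, invest proceeds at r, pay the dividends, go long the forward).
Profit at T = |F_mkt − F*| = |448.63 − 469.3335| = €20.70 per share

€20.70 per share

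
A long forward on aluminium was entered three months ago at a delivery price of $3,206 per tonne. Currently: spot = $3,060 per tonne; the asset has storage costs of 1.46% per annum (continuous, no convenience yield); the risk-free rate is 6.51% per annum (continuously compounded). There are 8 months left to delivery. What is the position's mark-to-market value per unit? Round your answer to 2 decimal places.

$20.09 per tonne

Current fair forward for the remaining 8 months: F = S·e^((r + u)·T), (r + u) = 0.0651 + 0.0146 = 0.0797
F = 3060 · e^(0.0797 × 8/12) = 3060 × 1.05457025 = 3226.9850
Value of long forward = (F − K)·e^(−rT) = (3226.9850 − 3206) · e^(−0.0651·8/12)
= 20.9850 × 0.95752830 = 20.09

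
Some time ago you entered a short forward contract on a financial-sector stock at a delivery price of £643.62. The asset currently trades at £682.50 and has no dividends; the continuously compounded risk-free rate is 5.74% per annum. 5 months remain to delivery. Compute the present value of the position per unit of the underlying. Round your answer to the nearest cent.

-£54.09

Current fair forward for the remaining 5 months: F = S·e^(r·T), r = 0.0574
F = 682.50 · e^(0.0574 × 5/12) = 682.50 × 1.024205 = 699.0199
Value of long forward = (F − K)·e^(−rT) = (699.0199 − 643.62) · e^(−0.0574·5/12)
= 55.3999 × 0.976367 = 54.09
Short position value = −(long value) = -£54.09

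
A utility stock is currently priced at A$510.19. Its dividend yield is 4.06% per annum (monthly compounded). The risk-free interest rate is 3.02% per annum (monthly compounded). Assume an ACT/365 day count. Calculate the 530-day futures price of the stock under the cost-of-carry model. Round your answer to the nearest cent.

A$502.57

F = S · (1+r/12)^(12T) / (1+q/12)^(12T)
= 510.19 × 1.044770 / 1.060620 = 510.19 × 0.985056
F = A$502.57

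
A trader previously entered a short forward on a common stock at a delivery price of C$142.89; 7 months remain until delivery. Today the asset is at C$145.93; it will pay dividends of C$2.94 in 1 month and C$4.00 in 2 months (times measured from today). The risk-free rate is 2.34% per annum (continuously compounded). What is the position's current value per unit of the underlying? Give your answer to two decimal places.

C$1.94

PV(remaining dividends) I = 2.94·e^(−0.0234·1/12) + 4.00·e^(−0.0234·2/12) = 6.9187
Current forward F = (S − I)·e^(rT) = (145.93 − 6.9187)·e^(0.0234·7/12) = 139.0113 × 1.013744 = 140.9219
Value (long) = (F − K)·e^(−rT) = (140.9219 − 142.89) × 0.986443 = -1.9414
Short position value = −(long value) = C$1.94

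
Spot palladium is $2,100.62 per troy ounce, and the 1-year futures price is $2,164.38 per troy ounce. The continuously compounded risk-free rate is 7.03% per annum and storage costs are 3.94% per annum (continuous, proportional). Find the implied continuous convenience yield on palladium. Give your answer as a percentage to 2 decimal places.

F = S·e^((r+u−y)T) ⇒ (r+u−y) = ln(F/S)/T
ln(2164.38/2100.62) = 0.029901; /T ⇒ 0.029901
y = r + u − ln(F/S)/T = 0.0703 + 0.0394 − 0.029901 = 0.079799
y = 7.98%

7.98%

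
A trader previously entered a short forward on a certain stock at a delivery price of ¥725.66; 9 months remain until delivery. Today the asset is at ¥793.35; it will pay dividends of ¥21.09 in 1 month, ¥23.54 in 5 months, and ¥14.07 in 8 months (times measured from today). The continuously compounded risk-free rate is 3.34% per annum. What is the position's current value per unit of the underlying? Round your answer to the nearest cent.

PV(remaining dividends) I = 21.09·e^(−0.0334·1/12) + 23.54·e^(−0.0334·5/12) + 14.07·e^(−0.0334·8/12) = 58.0062
Current forward F = (S − I)·e^(rT) = (793.35 − 58.0062)·e^(0.0334·9/12) = 735.3438 × 1.025366 = 753.9965
Value (long) = (F − K)·e^(−rT) = (753.9965 − 725.66) × 0.975261 = 27.6355
Short position value = −(long value) = -¥27.64

-¥27.64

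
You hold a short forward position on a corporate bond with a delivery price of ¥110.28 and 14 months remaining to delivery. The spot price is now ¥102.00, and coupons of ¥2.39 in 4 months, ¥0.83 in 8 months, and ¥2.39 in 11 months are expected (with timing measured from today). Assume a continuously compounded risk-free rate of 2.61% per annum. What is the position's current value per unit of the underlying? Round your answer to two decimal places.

¥10.49

PV(remaining coupons) I = 2.39·e^(−0.0261·4/12) + 0.83·e^(−0.0261·8/12) + 2.39·e^(−0.0261·11/12) = 5.5185
Current forward F = (S − I)·e^(rT) = (102.00 − 5.5185)·e^(0.0261·14/12) = 96.4815 × 1.030918 = 99.4645
Value (long) = (F − K)·e^(−rT) = (99.4645 − 110.28) × 0.970009 = -10.4911
Short position value = −(long value) = ¥10.49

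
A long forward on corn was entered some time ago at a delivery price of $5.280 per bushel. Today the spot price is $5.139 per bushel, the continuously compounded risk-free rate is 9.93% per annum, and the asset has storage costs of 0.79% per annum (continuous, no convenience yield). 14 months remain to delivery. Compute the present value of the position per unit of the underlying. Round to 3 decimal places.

$0.484 per bushel

Current fair forward for the remaining 14 months: F = S·e^((r + u)·T), (r + u) = 0.0993 + 0.0079 = 0.1072
F = 5.139 · e^(0.1072 × 14/12) = 5.139 × 1.133224 = 5.8236
Value of long forward = (F − K)·e^(−rT) = (5.8236 − 5.280) · e^(−0.0993·14/12)
= 0.5436 × 0.890609 = 0.484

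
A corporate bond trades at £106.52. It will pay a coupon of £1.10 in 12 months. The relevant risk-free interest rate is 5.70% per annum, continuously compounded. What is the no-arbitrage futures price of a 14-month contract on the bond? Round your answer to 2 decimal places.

PV(coupons) I = 1.10·e^(−0.0570·12/12)
I = 1.0391
F = (S − I)·e^(rT) = (106.52 − 1.0391) · e^(0.0570·14/12)
= 105.4809 · e^0.066500 = 105.4809 × 1.068761 = £112.73

£112.73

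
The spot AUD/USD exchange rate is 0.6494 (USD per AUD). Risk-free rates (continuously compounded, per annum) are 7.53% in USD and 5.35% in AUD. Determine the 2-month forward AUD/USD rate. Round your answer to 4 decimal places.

F = S·e^((r_USD − r_AUD)T) = 0.6494 · e^((0.0753 − 0.0535) × 2/12)
= 0.6494 · e^0.003633 = 0.6494 × 1.003640
F = 0.6518 USD per AUD

0.6518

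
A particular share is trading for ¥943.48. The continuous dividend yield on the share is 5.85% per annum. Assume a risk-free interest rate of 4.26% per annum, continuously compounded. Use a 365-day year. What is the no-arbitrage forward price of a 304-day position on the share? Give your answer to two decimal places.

¥931.07

F = S·e^((r − q)T) = 943.48 · e^((0.0426 − 0.0585) × 304/365)
= 943.48 · e^-0.013243 = 943.48 × 0.986844
F = ¥931.07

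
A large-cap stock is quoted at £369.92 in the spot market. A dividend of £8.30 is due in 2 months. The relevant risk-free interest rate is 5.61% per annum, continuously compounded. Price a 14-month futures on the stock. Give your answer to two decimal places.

PV(dividends) I = 8.30·e^(−0.0561·2/12)
I = 8.2228
F = (S − I)·e^(rT) = (369.92 − 8.2228) · e^(0.0561·14/12)
= 361.6972 · e^0.065450 = 361.6972 × 1.067639 = £386.16

£386.16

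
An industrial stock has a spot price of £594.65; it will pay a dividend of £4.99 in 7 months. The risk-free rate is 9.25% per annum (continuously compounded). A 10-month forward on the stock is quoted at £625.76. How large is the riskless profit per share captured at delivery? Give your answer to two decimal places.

PV(dividends) I = 4.99·e^(−0.0925·7/12) = 4.7279
Fair forward F* = (S − I)·e^(rT) = (594.65 − 4.7279)·e^0.077083 = 589.9221 × 1.080132 = 637.1937
Market £625.76 < fair 637.1937: forward underpriced → reverse cash-and-carry (short the stock, invest proceeds at r, pay the dividends, go long the forward).
Profit at T = |F_mkt − F*| = |625.76 − 637.1937| = £11.43 per share

£11.43 per share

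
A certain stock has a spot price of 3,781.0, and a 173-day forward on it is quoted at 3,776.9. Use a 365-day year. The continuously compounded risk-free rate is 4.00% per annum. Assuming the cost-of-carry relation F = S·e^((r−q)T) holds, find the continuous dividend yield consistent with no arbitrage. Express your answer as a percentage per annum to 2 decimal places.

4.23%

From F = S·e^((r−q)T): (r − q) = ln(F/S)/T
ln(3776.9/3781.0) = ln(0.998916) = -0.001085
(r − q) = -0.001085 / (173/365) = -0.002289
q = r − ln(F/S)/T = 0.0400 + 0.002289 = 0.042289
q = 4.23%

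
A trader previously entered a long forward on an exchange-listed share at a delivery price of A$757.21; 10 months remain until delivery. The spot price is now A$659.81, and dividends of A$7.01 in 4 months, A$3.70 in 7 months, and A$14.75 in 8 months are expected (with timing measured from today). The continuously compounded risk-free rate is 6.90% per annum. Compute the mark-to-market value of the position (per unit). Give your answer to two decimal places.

-A$79.58

PV(remaining dividends) I = 7.01·e^(−0.0690·4/12) + 3.70·e^(−0.0690·7/12) + 14.75·e^(−0.0690·8/12) = 24.4915
Current forward F = (S − I)·e^(rT) = (659.81 − 24.4915)·e^(0.0690·10/12) = 635.3185 × 1.059185 = 672.9198
Value (long) = (F − K)·e^(−rT) = (672.9198 − 757.21) × 0.944122 = -79.5802
Value = -A$79.58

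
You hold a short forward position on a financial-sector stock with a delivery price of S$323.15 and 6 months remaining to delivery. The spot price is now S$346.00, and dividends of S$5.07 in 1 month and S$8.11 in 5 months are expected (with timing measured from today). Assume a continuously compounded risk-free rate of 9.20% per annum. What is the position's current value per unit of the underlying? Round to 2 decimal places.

PV(remaining dividends) I = 5.07·e^(−0.0920·1/12) + 8.11·e^(−0.0920·5/12) = 12.8363
Current forward F = (S − I)·e^(rT) = (346.00 − 12.8363)·e^(0.0920·6/12) = 333.1637 × 1.047074 = 348.8470
Value (long) = (F − K)·e^(−rT) = (348.8470 − 323.15) × 0.955042 = 24.5417
Short position value = −(long value) = -S$24.54

-S$24.54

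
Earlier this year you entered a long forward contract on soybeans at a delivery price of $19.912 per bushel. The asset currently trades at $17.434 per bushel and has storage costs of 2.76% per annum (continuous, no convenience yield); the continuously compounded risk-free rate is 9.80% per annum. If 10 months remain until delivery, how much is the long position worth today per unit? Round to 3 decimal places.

-$0.511 per bushel

Current fair forward for the remaining 10 months: F = S·e^((r + u)·T), (r + u) = 0.0980 + 0.0276 = 0.1256
F = 17.434 · e^(0.1256 × 10/12) = 17.434 × 1.110340 = 19.3577
Value of long forward = (F − K)·e^(−rT) = (19.3577 − 19.912) · e^(−0.0980·10/12)
= -0.5543 × 0.921579 = -0.511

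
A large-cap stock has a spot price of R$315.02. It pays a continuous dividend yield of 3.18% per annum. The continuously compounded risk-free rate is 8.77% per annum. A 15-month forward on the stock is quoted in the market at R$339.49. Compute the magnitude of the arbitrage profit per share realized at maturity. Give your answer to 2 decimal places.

R$1.67 per share

Fair forward: F* = S·e^(carry·T), with carry = (r − q) = 0.0877 − 0.0318 = 0.0559
F* = 315.02 · e^(0.0559 × 15/12) = 315.02 · e^0.069875 = 315.02 × 1.072374 = R$337.8193
Market R$339.49 > fair R$337.8193: forward overpriced → cash-and-carry (buy spot, short the forward).
At maturity, profit = |F_mkt − F*| = |339.49 − 337.8193| = R$1.67 per share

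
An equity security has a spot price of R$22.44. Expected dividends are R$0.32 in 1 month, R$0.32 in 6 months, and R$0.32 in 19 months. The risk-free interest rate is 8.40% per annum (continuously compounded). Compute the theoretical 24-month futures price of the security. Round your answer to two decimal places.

PV(dividends) I = 0.32·e^(−0.0840·1/12) + 0.32·e^(−0.0840·6/12) + 0.32·e^(−0.0840·19/12)
I = 0.3178 + 0.3068 + 0.2801 = 0.9047
F = (S − I)·e^(rT) = (22.44 − 0.9047) · e^(0.0840·24/12)
= 21.5353 · e^0.168000 = 21.5353 × 1.182937 = R$25.47

R$25.47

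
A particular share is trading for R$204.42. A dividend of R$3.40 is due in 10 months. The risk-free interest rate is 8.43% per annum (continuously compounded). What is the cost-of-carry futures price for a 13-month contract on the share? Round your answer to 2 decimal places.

PV(dividends) I = 3.40·e^(−0.0843·10/12)
I = 3.1693
F = (S − I)·e^(rT) = (204.42 − 3.1693) · e^(0.0843·13/12)
= 201.2507 · e^0.091325 = 201.2507 × 1.095625 = R$220.50

R$220.50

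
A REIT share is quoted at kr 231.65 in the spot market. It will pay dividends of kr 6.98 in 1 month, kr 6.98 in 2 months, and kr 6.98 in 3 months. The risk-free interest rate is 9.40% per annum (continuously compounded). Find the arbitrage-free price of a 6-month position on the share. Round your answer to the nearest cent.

kr 221.19

PV(dividends) I = 6.98·e^(−0.0940·1/12) + 6.98·e^(−0.0940·2/12) + 6.98·e^(−0.0940·3/12)
I = 6.9255 + 6.8715 + 6.8179 = 20.6149
F = (S − I)·e^(rT) = (231.65 − 20.6149) · e^(0.0940·6/12)
= 211.0351 · e^0.047000 = 211.0351 × 1.048122 = kr 221.19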